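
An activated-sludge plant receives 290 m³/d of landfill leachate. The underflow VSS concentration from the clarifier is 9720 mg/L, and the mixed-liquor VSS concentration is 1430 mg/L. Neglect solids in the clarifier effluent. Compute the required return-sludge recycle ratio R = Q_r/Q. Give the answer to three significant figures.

R ≈ 0.172

Mass balance around the secondary clarifier (neglecting effluent solids): R = X / (X_r − X) = 1430 / (9720 − 1430) = 0.1725.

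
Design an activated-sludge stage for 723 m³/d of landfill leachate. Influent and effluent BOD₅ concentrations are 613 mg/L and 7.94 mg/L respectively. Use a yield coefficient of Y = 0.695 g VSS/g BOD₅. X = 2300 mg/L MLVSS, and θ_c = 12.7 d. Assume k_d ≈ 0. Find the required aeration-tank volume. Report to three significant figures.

With k_d = 0 the design equation reduces to V = Y Q (S₀−S) θ_c / X = 0.695 × 723 × (613 − 7.94) × 12.7 / 2300 = 1679 m³.

V ≈ 1680 m³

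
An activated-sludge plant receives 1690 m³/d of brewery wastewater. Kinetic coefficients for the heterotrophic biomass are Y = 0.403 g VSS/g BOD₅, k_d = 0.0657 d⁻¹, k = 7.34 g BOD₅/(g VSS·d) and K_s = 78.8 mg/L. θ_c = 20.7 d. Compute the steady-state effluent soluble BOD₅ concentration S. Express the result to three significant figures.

S ≈ 3.16 mg/L

From the Monod/SRT balance for a CMAS, S = K_s·(1+k_d θ_c)/[θ_c·(Y k − k_d) − 1] = 78.8 × (1 + 0.0657 × 20.7) / [20.7 × (0.403 × 7.34 − 0.0657) − 1] = 186.0 / 58.87 = 3.159 mg/L.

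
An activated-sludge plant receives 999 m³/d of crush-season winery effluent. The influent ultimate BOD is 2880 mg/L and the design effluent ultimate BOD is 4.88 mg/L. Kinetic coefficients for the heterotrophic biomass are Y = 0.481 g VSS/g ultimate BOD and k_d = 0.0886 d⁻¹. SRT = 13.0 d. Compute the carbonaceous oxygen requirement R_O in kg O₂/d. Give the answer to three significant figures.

The observed yield is Y_obs = Y/(1 + k_d·θ_c) = 0.481 / (1 + 0.0886 × 13.0) = 0.481 / 2.152 = 0.2235 g VSS per g ultimate BOD removed.
Q·(S₀ − S) = 999 × (2880 − 4.88) × 10⁻³ = 2872 kg/d removed.
Net sludge production P_X = 0.2235 × 2872 = 642.0 kg VSS/d.
R_O = Q·(S₀ − S) − 1.42·P_X = 2872 − 1.42 × 642.0 = 1961 kg O₂/d.

R_O ≈ 1960 kg O₂/d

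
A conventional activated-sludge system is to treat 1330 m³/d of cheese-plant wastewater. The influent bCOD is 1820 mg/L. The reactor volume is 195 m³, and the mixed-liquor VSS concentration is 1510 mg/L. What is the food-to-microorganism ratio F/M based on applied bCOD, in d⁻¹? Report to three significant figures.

Food-to-microorganism ratio F/M = Q S₀ / (V X) = 1330 × 1820 / (195.0 × 1510) = 8.221 d⁻¹.

F/M ≈ 8.22 d⁻¹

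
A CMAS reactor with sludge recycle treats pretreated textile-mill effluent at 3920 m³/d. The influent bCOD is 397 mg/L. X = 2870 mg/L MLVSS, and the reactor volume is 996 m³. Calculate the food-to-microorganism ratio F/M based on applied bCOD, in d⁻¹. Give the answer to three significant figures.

F/M ≈ 0.544 d⁻¹

Food-to-microorganism ratio F/M = Q S₀ / (V X) = 3920 × 397 / (996.0 × 2870) = 0.5444 d⁻¹.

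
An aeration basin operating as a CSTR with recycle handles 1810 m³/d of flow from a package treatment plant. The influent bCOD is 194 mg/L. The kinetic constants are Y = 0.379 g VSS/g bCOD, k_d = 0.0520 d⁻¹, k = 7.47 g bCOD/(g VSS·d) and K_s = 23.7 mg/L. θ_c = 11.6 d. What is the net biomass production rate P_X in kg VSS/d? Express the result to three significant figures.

P_X ≈ 82.5 kg VSS/d

From the Monod/SRT balance for a CMAS, S = K_s·(1+k_d θ_c)/[θ_c·(Y k − k_d) − 1] = 23.7 × (1 + 0.0520 × 11.6) / [11.6 × (0.379 × 7.47 − 0.0520) − 1] = 38.00 / 31.24 = 1.216 mg/L.
Correct the yield for decay: Y_obs = Y/(1 + k_d θ_c) = 0.379 / (1 + 0.0520 × 11.6) = 0.379 / 1.603 = 0.2364.
ΔS = 194 − 1.22 = 192.8 mg/L, so the substrate removal rate is 1810 × 192.8/1000 = 348.9 kg bCOD/d.
Biomass produced: P_X = Y_obs·Q·ΔS = 0.2364 × 348.9 ≈ 82.49 kg VSS/d.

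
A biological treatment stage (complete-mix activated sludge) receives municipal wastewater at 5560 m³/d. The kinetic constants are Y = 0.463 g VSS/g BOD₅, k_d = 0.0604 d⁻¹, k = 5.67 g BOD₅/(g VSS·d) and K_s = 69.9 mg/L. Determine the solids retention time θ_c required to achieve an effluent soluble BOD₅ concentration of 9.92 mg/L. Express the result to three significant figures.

θ_c ≈ 3.76 d

Specific growth rate at S = 9.92 mg/L: μ = YkS/(K_s+S) = 0.463·5.67·9.92/(69.9+9.92) = 0.3263 d⁻¹.
1/θ_c = 0.3263 − 0.0604 = 0.2659 d⁻¹, so θ_c = 3.761 d.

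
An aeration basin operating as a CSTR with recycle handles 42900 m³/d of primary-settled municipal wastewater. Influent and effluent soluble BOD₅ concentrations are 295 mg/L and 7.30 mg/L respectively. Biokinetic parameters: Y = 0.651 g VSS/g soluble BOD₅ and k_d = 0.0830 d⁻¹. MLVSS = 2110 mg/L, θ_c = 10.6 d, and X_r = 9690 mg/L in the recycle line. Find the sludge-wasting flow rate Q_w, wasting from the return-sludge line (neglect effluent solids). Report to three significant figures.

Q_w ≈ 441 m³/d

Rearranging the biomass balance for a CMAS with decay, V = Y·Q·ΔS·θ_c / [X·(1+k_d θ_c)] = 0.651 × 42900 × (295 − 7.30) × 10.6 / [2110 × (1 + 0.0830 × 10.6)] = 8.52×10^7 / 3966 = 21473 m³.
θ_c = V·X/(Q_w·X_r) when wasting from the recycle, so Q_w = V·X/(θ_c·X_r) = 21473 × 2110 / (10.6 × 9690) = 441.1 m³/d.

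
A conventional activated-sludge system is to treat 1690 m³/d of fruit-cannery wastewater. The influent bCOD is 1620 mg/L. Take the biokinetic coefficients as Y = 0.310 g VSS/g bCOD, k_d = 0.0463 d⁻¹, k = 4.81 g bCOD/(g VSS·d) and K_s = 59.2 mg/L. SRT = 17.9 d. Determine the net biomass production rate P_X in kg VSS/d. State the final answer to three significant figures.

From the Monod/SRT balance for a CMAS, S = K_s·(1+k_d θ_c)/[θ_c·(Y k − k_d) − 1] = 59.2 × (1 + 0.0463 × 17.9) / [17.9 × (0.310 × 4.81 − 0.0463) − 1] = 108.3 / 24.86 = 4.355 mg/L.
The observed yield is Y_obs = Y/(1 + k_d·θ_c) = 0.310 / (1 + 0.0463 × 17.9) = 0.310 / 1.829 = 0.1695 g VSS per g bCOD removed.
Mass of bCOD removed per day: Q(S₀ − S) = 1690 × 1616 g/m³ = 2730 kg/d.
Net biomass production P_X = Y_obs × Q·(S₀ − S) = 0.1695 × 2730 = 462.8 kg VSS/d.

P_X ≈ 463 kg VSS/d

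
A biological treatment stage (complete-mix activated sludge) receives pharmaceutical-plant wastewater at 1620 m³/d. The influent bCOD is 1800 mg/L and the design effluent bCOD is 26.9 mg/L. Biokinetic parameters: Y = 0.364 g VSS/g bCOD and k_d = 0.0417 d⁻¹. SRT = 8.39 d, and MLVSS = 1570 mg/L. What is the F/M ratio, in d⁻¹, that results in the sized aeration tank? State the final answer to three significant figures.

From the SRT design equation V = Y Q (S₀−S) θ_c / [X (1 + k_d θ_c)] = 0.364 × 1620 × (1800 − 26.9) × 8.39 / [1570 × (1 + 0.0417 × 8.39)] = 8.77×10^6 / 2119 = 4139 m³.
F/M = Q·S₀ / (V·X) = 1620 × 1800 / (4139 × 1570) = 0.4487 g bCOD·(g VSS·d)⁻¹.

F/M ≈ 0.449 d⁻¹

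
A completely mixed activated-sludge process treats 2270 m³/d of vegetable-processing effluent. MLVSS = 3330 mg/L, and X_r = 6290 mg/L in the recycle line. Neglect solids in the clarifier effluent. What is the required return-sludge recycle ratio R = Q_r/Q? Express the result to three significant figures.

R = Q_r/Q = X/(X_r − X) = 3330 / (6290 − 3330) = 1.125.

R ≈ 1.12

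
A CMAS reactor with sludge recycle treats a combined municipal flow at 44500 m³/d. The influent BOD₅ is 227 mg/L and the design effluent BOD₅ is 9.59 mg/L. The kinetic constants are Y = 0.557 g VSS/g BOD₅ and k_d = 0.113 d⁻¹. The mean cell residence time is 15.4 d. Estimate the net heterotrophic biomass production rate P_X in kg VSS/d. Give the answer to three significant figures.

P_X ≈ 1970 kg VSS/d

Correct the yield for decay: Y_obs = Y/(1 + k_d θ_c) = 0.557 / (1 + 0.113 × 15.4) = 0.557 / 2.740 = 0.2033.
Mass of BOD₅ removed per day: Q(S₀ − S) = 44500 × 217.4 g/m³ = 9675 kg/d.
Biomass produced: P_X = Y_obs·Q·ΔS = 0.2033 × 9675 ≈ 1967 kg VSS/d.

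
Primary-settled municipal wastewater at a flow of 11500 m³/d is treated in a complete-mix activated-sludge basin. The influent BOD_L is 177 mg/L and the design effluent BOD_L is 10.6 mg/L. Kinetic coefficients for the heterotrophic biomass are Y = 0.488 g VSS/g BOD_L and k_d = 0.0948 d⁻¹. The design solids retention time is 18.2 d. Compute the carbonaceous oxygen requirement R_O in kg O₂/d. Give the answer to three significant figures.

R_O ≈ 1430 kg O₂/d

Y_obs = Y / (1 + k_d θ_c) = 0.488 / (1 + 0.0948 × 18.2) = 0.488 / 2.725 = 0.1791.
ΔS = 177 − 10.6 = 166.4 mg/L, so the substrate removal rate is 11500 × 166.4/1000 = 1914 kg BOD_L/d.
Biomass synthesised: P_X = Y_obs × 1914 = 342.6 kg VSS/d.
R_O = Q·(S₀ − S) − 1.42·P_X = 1914 − 1.42 × 342.6 = 1427 kg O₂/d.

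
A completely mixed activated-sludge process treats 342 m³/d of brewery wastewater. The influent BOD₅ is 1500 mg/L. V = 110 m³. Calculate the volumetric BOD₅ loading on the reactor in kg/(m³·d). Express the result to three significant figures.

L_v ≈ 4.66 kg BOD₅/(m³·d)

Volumetric loading L_v = Q·S₀ / V = 342 × 1500 g/m³ / 110.0 m³ = 4664 g/(m³·d) = 4.664 kg BOD₅/(m³·d).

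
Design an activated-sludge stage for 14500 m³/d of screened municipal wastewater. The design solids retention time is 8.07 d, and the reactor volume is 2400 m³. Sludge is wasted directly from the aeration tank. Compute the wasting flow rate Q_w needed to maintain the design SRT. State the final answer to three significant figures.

Q_w ≈ 297 m³/d

For wasting at MLVSS concentration, Q_w = V/θ_c = 2400/8.07 = 297.4 m³/d.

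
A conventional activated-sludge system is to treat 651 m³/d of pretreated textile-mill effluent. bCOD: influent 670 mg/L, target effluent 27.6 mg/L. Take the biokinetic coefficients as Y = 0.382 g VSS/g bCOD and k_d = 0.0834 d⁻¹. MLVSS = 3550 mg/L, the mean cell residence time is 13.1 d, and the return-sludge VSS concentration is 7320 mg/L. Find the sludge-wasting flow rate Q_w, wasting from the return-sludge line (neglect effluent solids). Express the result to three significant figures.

Q_w ≈ 10.4 m³/d

From the SRT design equation V = Y Q (S₀−S) θ_c / [X (1 + k_d θ_c)] = 0.382 × 651 × (670 − 27.6) × 13.1 / [3550 × (1 + 0.0834 × 13.1)] = 2.09×10^6 / 7429 = 281.7 m³.
θ_c = V·X/(Q_w·X_r) when wasting from the recycle, so Q_w = V·X/(θ_c·X_r) = 281.7 × 3550 / (13.1 × 7320) = 10.43 m³/d.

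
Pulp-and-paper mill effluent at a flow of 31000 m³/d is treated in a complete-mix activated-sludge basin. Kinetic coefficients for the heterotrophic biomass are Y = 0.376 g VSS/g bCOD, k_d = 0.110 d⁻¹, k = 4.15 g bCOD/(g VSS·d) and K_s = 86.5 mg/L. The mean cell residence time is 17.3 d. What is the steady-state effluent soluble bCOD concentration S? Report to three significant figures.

S ≈ 10.4 mg/L

Effluent substrate depends only on kinetics and SRT: S = K_s(1 + k_d θ_c) / [θ_c(Yk − k_d) − 1] = 86.5 × (1 + 0.110 × 17.3) / [17.3 × (0.376 × 4.15 − 0.110) − 1] = 251.1 / 24.09 = 10.42 mg/L.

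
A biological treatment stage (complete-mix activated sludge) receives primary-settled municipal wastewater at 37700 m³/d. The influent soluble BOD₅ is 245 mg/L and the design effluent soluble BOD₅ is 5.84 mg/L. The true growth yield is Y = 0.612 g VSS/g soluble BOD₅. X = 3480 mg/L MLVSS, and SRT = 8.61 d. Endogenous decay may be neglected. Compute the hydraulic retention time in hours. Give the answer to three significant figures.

τ ≈ 8.69 h

With k_d = 0 the design equation reduces to V = Y Q (S₀−S) θ_c / X = 0.612 × 37700 × (245 − 5.84) × 8.61 / 3480 = 13652 m³.
Hydraulic retention time τ = V/Q = 13652 / 37700 = 0.3621 d = 8.691 h.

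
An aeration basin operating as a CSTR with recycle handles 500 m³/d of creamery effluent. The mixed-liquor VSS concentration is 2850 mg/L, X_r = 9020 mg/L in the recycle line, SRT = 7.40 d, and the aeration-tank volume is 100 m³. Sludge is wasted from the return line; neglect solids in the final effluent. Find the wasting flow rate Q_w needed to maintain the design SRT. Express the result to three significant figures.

Q_w ≈ 4.27 m³/d

Wasting from the return line (neglecting effluent solids): Q_w = V·X / (θ_c·X_r) = 100.0 × 2850 / (7.40 × 9020) = 4.270 m³/d.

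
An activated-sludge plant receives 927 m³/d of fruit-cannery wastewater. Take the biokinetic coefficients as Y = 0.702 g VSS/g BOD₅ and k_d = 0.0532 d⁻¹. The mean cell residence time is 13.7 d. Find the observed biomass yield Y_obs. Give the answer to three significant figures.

Y_obs ≈ 0.406 g VSS/g BOD₅

Y_obs = Y / (1 + k_d θ_c) = 0.702 / (1 + 0.0532 × 13.7) = 0.702 / 1.729 = 0.4061.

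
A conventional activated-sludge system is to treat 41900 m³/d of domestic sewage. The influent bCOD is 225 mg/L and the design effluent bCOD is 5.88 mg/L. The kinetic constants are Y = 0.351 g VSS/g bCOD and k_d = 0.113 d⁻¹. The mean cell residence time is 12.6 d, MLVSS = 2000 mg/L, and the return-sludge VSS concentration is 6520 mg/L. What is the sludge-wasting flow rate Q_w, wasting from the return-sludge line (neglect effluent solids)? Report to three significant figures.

Rearranging the biomass balance for a CMAS with decay, V = Y·Q·ΔS·θ_c / [X·(1+k_d θ_c)] = 0.351 × 41900 × (225 − 5.88) × 12.6 / [2000 × (1 + 0.113 × 12.6)] = 4.06×10^7 / 4848 = 8376 m³.
θ_c = V·X/(Q_w·X_r) when wasting from the recycle, so Q_w = V·X/(θ_c·X_r) = 8376 × 2000 / (12.6 × 6520) = 203.9 m³/d.

Q_w ≈ 204 m³/d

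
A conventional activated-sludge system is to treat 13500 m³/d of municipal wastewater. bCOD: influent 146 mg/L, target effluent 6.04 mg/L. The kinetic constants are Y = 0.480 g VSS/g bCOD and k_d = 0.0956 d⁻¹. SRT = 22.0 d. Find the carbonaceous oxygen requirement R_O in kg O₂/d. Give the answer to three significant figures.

R_O ≈ 1470 kg O₂/d

Observed yield with endogenous decay: Y_obs = Y / (1 + k_d·θ_c) = 0.480 / (1 + 0.0956 × 22.0) = 0.480 / 3.103 = 0.1547 g VSS/g bCOD.
ΔS = 146 − 6.04 = 140.0 mg/L, so the substrate removal rate is 13500 × 140.0/1000 = 1889 kg bCOD/d.
Net sludge production P_X = 0.1547 × 1889 = 292.3 kg VSS/d.
R_O = Q·ΔS − 1.42 P_X = 1889 − 415.0 = 1474 kg O₂/d.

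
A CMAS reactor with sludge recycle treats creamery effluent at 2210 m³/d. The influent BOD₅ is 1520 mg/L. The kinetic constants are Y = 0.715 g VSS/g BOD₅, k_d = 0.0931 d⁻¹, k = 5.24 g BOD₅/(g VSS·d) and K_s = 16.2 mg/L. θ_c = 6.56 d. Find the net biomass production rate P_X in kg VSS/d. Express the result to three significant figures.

P_X ≈ 1490 kg VSS/d

For a completely mixed reactor with recycle the Lawrence–McCarty relation gives S = K_s·(1 + k_d·θ_c) / [θ_c·(Y·k − k_d) − 1] = 16.2 × (1 + 0.0931 × 6.56) / [6.56 × (0.715 × 5.24 − 0.0931) − 1] = 26.09 / 22.97 = 1.136 mg/L.
Correct the yield for decay: Y_obs = Y/(1 + k_d θ_c) = 0.715 / (1 + 0.0931 × 6.56) = 0.715 / 1.611 = 0.4439.
ΔS = 1520 − 1.14 = 1519 mg/L, so the substrate removal rate is 2210 × 1519/1000 = 3357 kg BOD₅/d.
P_X = Y_obs · Q(S₀ − S) = 0.4439 × 3357 = 1490 kg VSS/d.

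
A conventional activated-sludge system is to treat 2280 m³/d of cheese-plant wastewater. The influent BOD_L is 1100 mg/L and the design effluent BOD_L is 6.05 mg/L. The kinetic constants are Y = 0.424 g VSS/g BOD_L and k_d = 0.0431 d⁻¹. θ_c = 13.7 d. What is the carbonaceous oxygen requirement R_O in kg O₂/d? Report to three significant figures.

Observed yield with endogenous decay: Y_obs = Y / (1 + k_d·θ_c) = 0.424 / (1 + 0.0431 × 13.7) = 0.424 / 1.590 = 0.2666 g VSS/g BOD_L.
Substrate removed = Q·(S₀ − S) = 2280 m³/d × (1100 − 6.05) g/m³ = 2.49×10^6 g/d = 2494 kg/d.
Net sludge production P_X = 0.2666 × 2494 = 664.9 kg VSS/d.
R_O = Q·(S₀ − S) − 1.42·P_X = 2494 − 1.42 × 664.9 = 1550 kg O₂/d.

R_O ≈ 1550 kg O₂/d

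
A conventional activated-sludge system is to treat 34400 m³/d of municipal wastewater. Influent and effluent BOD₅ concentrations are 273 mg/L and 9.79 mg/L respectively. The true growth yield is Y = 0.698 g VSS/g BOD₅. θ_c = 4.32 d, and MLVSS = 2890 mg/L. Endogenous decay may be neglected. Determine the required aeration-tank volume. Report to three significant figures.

V ≈ 9450 m³

Biomass mass balance (decay neglected): V·X = Y·Q·(S₀ − S)·θ_c, so V = 0.698 × 34400 × (273 − 9.79) × 4.32 / 2890 = 9447 m³.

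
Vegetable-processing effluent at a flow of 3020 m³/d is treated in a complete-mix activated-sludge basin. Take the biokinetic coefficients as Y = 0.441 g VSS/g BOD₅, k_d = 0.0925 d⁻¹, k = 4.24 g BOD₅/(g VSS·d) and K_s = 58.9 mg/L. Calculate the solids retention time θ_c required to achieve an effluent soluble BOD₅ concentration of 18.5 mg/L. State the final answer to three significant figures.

θ_c ≈ 2.82 d

At the target effluent, Y k S/(K_s+S) = 0.441×4.24×18.5/77.40 = 0.4469 d⁻¹.
1/θ_c = 0.4469 − 0.0925 = 0.3544 d⁻¹, so θ_c = 2.821 d.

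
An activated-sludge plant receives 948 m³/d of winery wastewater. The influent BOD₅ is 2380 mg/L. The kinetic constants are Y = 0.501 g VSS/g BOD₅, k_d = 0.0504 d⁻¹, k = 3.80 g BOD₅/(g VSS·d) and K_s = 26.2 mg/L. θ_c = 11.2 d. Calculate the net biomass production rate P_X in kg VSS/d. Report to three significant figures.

P_X ≈ 722 kg VSS/d

From the Monod/SRT balance for a CMAS, S = K_s·(1+k_d θ_c)/[θ_c·(Y k − k_d) − 1] = 26.2 × (1 + 0.0504 × 11.2) / [11.2 × (0.501 × 3.80 − 0.0504) − 1] = 40.99 / 19.76 = 2.075 mg/L.
The observed yield is Y_obs = Y/(1 + k_d·θ_c) = 0.501 / (1 + 0.0504 × 11.2) = 0.501 / 1.564 = 0.3202 g VSS per g BOD₅ removed.
Substrate removed = Q·(S₀ − S) = 948 m³/d × (2380 − 2.07) g/m³ = 2.25×10^6 g/d = 2254 kg/d.
P_X = Y_obs · Q(S₀ − S) = 0.3202 × 2254 = 721.9 kg VSS/d.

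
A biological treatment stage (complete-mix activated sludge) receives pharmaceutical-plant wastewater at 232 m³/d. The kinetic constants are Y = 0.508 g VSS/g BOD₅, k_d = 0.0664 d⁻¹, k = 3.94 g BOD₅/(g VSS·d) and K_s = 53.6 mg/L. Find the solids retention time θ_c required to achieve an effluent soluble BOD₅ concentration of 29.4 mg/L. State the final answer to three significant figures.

From 1/θ_c = Y·k·S/(K_s + S) − k_d: Y·k·S/(K_s+S) = 0.508 × 3.94 × 29.4 / (53.6 + 29.4) = 0.7090 d⁻¹.
θ_c = 1/(μ − k_d) = 1/(0.7090 − 0.0664) = 1/0.6426 = 1.556 d.

θ_c ≈ 1.56 d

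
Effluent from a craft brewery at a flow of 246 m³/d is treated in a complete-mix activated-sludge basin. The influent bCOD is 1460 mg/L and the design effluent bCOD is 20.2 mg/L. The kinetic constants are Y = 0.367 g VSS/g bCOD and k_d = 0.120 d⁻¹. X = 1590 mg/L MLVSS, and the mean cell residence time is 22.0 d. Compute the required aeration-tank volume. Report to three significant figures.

V ≈ 494 m³

From the SRT design equation V = Y Q (S₀−S) θ_c / [X (1 + k_d θ_c)] = 0.367 × 246 × (1460 − 20.2) × 22.0 / [1590 × (1 + 0.120 × 22.0)] = 2.86×10^6 / 5788 = 494.1 m³.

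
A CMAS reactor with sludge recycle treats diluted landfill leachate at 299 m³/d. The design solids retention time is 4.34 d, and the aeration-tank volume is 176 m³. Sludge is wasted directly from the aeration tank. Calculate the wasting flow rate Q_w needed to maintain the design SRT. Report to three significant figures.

With mixed-liquor wasting, θ_c = V/Q_w, so Q_w = V/θ_c = 176.0/4.34 = 40.55 m³/d.

Q_w ≈ 40.6 m³/d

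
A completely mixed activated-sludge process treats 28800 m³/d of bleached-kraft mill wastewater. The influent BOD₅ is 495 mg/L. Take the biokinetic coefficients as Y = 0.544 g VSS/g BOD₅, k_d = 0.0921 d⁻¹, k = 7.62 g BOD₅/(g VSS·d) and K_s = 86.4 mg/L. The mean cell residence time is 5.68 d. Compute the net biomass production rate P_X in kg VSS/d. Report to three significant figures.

P_X ≈ 5030 kg VSS/d

For a completely mixed reactor with recycle the Lawrence–McCarty relation gives S = K_s·(1 + k_d·θ_c) / [θ_c·(Y·k − k_d) − 1] = 86.4 × (1 + 0.0921 × 5.68) / [5.68 × (0.544 × 7.62 − 0.0921) − 1] = 131.6 / 22.02 = 5.976 mg/L.
Correct the yield for decay: Y_obs = Y/(1 + k_d θ_c) = 0.544 / (1 + 0.0921 × 5.68) = 0.544 / 1.523 = 0.3572.
Mass of BOD₅ removed per day: Q(S₀ − S) = 28800 × 489.0 g/m³ = 14084 kg/d.
P_X = Y_obs · Q(S₀ − S) = 0.3572 × 14084 = 5030 kg VSS/d.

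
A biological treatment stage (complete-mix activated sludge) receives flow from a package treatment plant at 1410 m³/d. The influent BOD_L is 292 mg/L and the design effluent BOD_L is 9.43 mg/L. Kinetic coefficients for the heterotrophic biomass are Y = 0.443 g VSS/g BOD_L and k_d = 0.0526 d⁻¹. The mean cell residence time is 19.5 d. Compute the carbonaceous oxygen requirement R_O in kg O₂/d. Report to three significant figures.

The observed yield is Y_obs = Y/(1 + k_d·θ_c) = 0.443 / (1 + 0.0526 × 19.5) = 0.443 / 2.026 = 0.2187 g VSS per g BOD_L removed.
Substrate removed = Q·(S₀ − S) = 1410 m³/d × (292 − 9.43) g/m³ = 3.98×10^5 g/d = 398.4 kg/d.
P_X = Y_obs·Q·(S₀ − S) = 0.2187 × 398.4 = 87.13 kg VSS/d.
R_O = Q·(S₀ − S) − 1.42·P_X = 398.4 − 1.42 × 87.13 = 274.7 kg O₂/d.

R_O ≈ 275 kg O₂/d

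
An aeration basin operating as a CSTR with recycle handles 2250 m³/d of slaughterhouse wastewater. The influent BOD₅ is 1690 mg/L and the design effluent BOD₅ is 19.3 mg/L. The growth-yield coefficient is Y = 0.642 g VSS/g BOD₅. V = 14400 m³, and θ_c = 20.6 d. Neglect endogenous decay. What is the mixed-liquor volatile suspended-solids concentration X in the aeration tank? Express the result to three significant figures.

From V·X = Y·Q·(S₀ − S)·θ_c (decay neglected): X = 0.642 × 2250 × (1690 − 19.3) × 20.6 / 14400 = 3452 mg/L.

X ≈ 3450 mg/L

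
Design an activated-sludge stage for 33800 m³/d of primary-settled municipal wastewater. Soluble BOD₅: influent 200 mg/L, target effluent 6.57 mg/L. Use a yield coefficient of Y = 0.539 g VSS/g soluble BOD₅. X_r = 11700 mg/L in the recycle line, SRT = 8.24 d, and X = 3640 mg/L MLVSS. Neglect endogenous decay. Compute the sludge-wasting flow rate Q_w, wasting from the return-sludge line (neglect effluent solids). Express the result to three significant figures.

Q_w ≈ 301 m³/d

V·X = Y·Q·ΔS·θ_c gives V = 0.539 × 33800 × (200 − 6.57) × 8.24 / 3640 = 7977 m³.
Q_w = (V·X)/(θ_c X_r) = 7977 × 3640 / (8.24 × 11700) = 301.2 m³/d.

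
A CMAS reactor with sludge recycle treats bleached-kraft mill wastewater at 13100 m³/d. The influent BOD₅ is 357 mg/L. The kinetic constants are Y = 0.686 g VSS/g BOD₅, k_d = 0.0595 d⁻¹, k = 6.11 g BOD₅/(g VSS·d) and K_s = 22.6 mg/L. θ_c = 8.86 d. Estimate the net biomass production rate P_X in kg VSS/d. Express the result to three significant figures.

P_X ≈ 2100 kg VSS/d

For a completely mixed reactor with recycle the Lawrence–McCarty relation gives S = K_s·(1 + k_d·θ_c) / [θ_c·(Y·k − k_d) − 1] = 22.6 × (1 + 0.0595 × 8.86) / [8.86 × (0.686 × 6.11 − 0.0595) − 1] = 34.51 / 35.61 = 0.9692 mg/L.
Correct the yield for decay: Y_obs = Y/(1 + k_d θ_c) = 0.686 / (1 + 0.0595 × 8.86) = 0.686 / 1.527 = 0.4492.
Mass of BOD₅ removed per day: Q(S₀ − S) = 13100 × 356.0 g/m³ = 4664 kg/d.
Biomass produced: P_X = Y_obs·Q·ΔS = 0.4492 × 4664 ≈ 2095 kg VSS/d.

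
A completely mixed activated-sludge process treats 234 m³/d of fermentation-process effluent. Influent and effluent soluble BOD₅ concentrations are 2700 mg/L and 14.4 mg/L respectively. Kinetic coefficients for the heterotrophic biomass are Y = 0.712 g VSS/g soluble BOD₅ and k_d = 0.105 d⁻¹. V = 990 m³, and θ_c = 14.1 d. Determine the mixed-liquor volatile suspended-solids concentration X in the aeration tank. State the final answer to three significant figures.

X ≈ 2570 mg/L

Solving the biomass balance for X: X = Y Q (S₀−S) θ_c / [V (1+k_d θ_c)] = 0.712 × 234 × (2700 − 14.4) × 14.1 / [990 × (1 + 0.105 × 14.1)] = 2569 mg/L.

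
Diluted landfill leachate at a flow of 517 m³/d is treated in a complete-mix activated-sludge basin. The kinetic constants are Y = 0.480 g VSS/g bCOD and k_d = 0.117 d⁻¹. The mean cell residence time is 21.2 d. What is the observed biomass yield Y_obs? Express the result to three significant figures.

Correct the yield for decay: Y_obs = Y/(1 + k_d θ_c) = 0.480 / (1 + 0.117 × 21.2) = 0.480 / 3.480 = 0.1379.

Y_obs ≈ 0.138 g VSS/g bCOD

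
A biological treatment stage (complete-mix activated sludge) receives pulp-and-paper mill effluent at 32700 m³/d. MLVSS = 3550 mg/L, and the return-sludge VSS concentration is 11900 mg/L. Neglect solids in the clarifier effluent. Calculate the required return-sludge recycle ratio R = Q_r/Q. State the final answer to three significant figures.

Mass balance around the secondary clarifier (neglecting effluent solids): R = X / (X_r − X) = 3550 / (11900 − 3550) = 0.4251.

R ≈ 0.425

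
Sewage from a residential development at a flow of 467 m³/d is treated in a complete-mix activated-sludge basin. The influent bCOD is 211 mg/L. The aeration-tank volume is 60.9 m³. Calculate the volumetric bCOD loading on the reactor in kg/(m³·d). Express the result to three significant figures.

L_v ≈ 1.62 kg bCOD/(m³·d)

Applied bCOD load per unit volume = Q·S₀/V = (467 × 211/1000)/60.90 = 1.618 kg bCOD·m⁻³·d⁻¹.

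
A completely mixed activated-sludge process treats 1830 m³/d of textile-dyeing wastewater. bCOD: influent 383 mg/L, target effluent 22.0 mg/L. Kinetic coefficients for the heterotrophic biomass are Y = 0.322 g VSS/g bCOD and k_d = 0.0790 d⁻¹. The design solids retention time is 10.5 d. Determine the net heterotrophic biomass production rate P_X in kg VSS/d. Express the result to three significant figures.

Observed yield with endogenous decay: Y_obs = Y / (1 + k_d·θ_c) = 0.322 / (1 + 0.0790 × 10.5) = 0.322 / 1.829 = 0.1760 g VSS/g bCOD.
Substrate removed = Q·(S₀ − S) = 1830 m³/d × (383 − 22.0) g/m³ = 6.61×10^5 g/d = 660.6 kg/d.
Biomass produced: P_X = Y_obs·Q·ΔS = 0.1760 × 660.6 ≈ 116.3 kg VSS/d.

P_X ≈ 116 kg VSS/d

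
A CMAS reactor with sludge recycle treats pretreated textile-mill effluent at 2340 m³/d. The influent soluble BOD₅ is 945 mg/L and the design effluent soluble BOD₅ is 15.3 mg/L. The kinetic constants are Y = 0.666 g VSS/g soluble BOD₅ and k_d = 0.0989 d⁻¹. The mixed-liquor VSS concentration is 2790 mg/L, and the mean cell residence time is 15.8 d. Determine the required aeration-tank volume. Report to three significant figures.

Rearranging the biomass balance for a CMAS with decay, V = Y·Q·ΔS·θ_c / [X·(1+k_d θ_c)] = 0.666 × 2340 × (945 − 15.3) × 15.8 / [2790 × (1 + 0.0989 × 15.8)] = 2.29×10^7 / 7150 = 3202 m³.

V ≈ 3200 m³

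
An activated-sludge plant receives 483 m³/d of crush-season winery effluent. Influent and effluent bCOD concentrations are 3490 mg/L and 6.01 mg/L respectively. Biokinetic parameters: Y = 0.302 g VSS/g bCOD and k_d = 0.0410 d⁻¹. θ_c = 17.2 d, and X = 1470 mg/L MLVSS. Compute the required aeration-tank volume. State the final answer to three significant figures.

V ≈ 3490 m³

From the SRT design equation V = Y Q (S₀−S) θ_c / [X (1 + k_d θ_c)] = 0.302 × 483 × (3490 − 6.01) × 17.2 / [1470 × (1 + 0.0410 × 17.2)] = 8.74×10^6 / 2507 = 3487 m³.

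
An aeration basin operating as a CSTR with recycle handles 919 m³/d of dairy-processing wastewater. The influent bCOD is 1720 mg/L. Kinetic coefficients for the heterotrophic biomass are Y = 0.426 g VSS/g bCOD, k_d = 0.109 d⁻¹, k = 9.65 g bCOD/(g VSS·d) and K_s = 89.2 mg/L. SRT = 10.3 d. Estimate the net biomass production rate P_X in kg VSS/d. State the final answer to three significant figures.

P_X ≈ 316 kg VSS/d

Effluent substrate depends only on kinetics and SRT: S = K_s(1 + k_d θ_c) / [θ_c(Yk − k_d) − 1] = 89.2 × (1 + 0.109 × 10.3) / [10.3 × (0.426 × 9.65 − 0.109) − 1] = 189.3 / 40.22 = 4.708 mg/L.
Observed yield with endogenous decay: Y_obs = Y / (1 + k_d·θ_c) = 0.426 / (1 + 0.109 × 10.3) = 0.426 / 2.123 = 0.2007 g VSS/g bCOD.
Q·(S₀ − S) = 919 × (1720 − 4.71) × 10⁻³ = 1576 kg/d removed.
P_X = Y_obs · Q(S₀ − S) = 0.2007 × 1576 = 316.4 kg VSS/d.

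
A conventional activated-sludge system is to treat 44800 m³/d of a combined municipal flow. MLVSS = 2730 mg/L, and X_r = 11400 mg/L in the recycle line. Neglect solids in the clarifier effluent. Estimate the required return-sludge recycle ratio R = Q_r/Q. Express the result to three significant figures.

Mass balance around the secondary clarifier (neglecting effluent solids): R = X / (X_r − X) = 2730 / (11400 − 2730) = 0.3149.

R ≈ 0.315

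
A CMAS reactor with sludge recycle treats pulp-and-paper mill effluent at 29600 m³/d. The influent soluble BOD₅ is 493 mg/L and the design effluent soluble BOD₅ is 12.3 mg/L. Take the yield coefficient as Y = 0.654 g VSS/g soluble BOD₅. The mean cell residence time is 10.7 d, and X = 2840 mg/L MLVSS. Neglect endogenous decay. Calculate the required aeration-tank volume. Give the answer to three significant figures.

Biomass mass balance (decay neglected): V·X = Y·Q·(S₀ − S)·θ_c, so V = 0.654 × 29600 × (493 − 12.3) × 10.7 / 2840 = 35060 m³.

V ≈ 35100 m³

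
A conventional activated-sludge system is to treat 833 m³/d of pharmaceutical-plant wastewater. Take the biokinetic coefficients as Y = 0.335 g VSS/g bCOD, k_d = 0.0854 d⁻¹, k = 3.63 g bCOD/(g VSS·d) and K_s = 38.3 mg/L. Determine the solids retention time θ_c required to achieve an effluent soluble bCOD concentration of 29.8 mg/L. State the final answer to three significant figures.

Specific growth rate at S = 29.8 mg/L: μ = YkS/(K_s+S) = 0.335·3.63·29.8/(38.3+29.8) = 0.5321 d⁻¹.
1/θ_c = 0.5321 − 0.0854 = 0.4467 d⁻¹, so θ_c = 2.238 d.

θ_c ≈ 2.24 d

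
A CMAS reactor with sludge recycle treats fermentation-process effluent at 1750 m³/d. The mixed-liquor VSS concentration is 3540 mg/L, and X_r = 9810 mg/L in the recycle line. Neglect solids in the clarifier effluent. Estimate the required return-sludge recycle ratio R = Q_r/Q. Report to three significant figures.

R ≈ 0.565

Mass balance around the secondary clarifier (neglecting effluent solids): R = X / (X_r − X) = 3540 / (9810 − 3540) = 0.5646.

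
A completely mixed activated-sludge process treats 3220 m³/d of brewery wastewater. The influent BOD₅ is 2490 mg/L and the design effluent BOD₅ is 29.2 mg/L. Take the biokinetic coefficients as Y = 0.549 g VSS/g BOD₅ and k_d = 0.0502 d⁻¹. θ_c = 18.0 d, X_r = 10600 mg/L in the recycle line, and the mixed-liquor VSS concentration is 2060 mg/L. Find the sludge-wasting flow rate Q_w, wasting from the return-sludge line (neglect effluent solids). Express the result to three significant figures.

Q_w ≈ 216 m³/d

From the SRT design equation V = Y Q (S₀−S) θ_c / [X (1 + k_d θ_c)] = 0.549 × 3220 × (2490 − 29.2) × 18.0 / [2060 × (1 + 0.0502 × 18.0)] = 7.83×10^7 / 3921 = 19968 m³.
Q_w = (V·X)/(θ_c X_r) = 19968 × 2060 / (18.0 × 10600) = 215.6 m³/d.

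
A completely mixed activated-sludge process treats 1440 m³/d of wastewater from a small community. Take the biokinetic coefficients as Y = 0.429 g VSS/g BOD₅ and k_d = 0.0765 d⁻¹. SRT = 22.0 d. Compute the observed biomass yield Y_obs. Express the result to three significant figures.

Correct the yield for decay: Y_obs = Y/(1 + k_d θ_c) = 0.429 / (1 + 0.0765 × 22.0) = 0.429 / 2.683 = 0.1599.

Y_obs ≈ 0.160 g VSS/g BOD₅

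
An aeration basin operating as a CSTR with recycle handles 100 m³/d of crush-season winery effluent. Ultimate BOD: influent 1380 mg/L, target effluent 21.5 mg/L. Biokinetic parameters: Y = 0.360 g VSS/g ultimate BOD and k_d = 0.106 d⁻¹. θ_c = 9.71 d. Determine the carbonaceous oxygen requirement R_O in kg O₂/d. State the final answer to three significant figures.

R_O ≈ 102 kg O₂/d

The observed yield is Y_obs = Y/(1 + k_d·θ_c) = 0.360 / (1 + 0.106 × 9.71) = 0.360 / 2.029 = 0.1774 g VSS per g ultimate BOD removed.
Q·(S₀ − S) = 100 × (1380 − 21.5) × 10⁻³ = 135.8 kg/d removed.
Net sludge production P_X = 0.1774 × 135.8 = 24.10 kg VSS/d.
Carbonaceous O₂ demand = substrate oxidised − cell-mass equivalent = 135.8 − 1.42 × 24.10 = 101.6 kg O₂/d.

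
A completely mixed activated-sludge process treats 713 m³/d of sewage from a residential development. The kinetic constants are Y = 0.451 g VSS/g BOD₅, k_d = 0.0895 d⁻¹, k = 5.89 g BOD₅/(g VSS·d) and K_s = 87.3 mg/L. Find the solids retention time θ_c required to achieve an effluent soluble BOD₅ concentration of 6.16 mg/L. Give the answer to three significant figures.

θ_c ≈ 11.7 d

At the target effluent, Y k S/(K_s+S) = 0.451×5.89×6.16/93.46 = 0.1751 d⁻¹.
Then 1/θ_c = μ − k_d = 0.1751 − 0.0895 = 0.08558 d⁻¹, giving θ_c = 11.68 d.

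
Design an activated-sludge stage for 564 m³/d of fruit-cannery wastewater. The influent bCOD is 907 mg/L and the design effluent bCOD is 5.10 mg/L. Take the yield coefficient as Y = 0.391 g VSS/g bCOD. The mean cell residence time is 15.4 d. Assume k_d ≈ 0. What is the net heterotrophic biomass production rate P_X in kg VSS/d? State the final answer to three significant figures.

P_X ≈ 199 kg VSS/d

No decay correction is needed, so Y_obs = Y = 0.391.
Mass of bCOD removed per day: Q(S₀ − S) = 564 × 901.9 g/m³ = 508.7 kg/d.
Biomass produced: P_X = Y_obs·Q·ΔS = 0.3910 × 508.7 ≈ 198.9 kg VSS/d.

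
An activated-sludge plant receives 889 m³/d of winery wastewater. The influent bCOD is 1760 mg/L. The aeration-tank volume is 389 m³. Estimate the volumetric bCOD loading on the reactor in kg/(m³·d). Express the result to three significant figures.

Volumetric loading L_v = Q·S₀ / V = 889 × 1760 g/m³ / 389.0 m³ = 4022 g/(m³·d) = 4.022 kg bCOD/(m³·d).

L_v ≈ 4.02 kg bCOD/(m³·d)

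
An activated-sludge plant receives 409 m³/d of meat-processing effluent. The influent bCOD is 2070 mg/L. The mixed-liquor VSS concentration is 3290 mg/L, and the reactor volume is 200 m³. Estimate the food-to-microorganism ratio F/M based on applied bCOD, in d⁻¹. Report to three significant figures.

F/M = applied load / biomass = Q·S₀/(V·X) = 409 × 2070 / (200.0 × 3290) = 1.287 d⁻¹.

F/M ≈ 1.29 d⁻¹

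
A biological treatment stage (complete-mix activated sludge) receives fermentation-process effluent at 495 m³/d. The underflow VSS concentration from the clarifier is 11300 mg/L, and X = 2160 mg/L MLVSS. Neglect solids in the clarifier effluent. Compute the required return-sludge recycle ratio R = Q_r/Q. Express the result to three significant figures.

R ≈ 0.236

R = Q_r/Q = X/(X_r − X) = 2160 / (11300 − 2160) = 0.2363.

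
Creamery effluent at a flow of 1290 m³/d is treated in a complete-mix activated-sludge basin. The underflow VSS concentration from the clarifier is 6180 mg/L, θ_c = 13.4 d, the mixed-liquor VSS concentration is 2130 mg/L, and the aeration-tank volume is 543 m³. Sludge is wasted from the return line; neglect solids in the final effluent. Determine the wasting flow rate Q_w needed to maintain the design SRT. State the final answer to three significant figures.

Q_w ≈ 14.0 m³/d

Q_w = (V·X)/(θ_c X_r) = 543.0 × 2130 / (13.4 × 6180) = 13.97 m³/d.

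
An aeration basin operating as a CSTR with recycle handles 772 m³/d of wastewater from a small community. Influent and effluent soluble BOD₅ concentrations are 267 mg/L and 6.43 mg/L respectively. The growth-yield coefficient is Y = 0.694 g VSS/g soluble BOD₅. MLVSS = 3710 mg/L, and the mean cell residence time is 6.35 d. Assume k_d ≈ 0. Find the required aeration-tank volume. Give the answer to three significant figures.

With k_d = 0 the design equation reduces to V = Y Q (S₀−S) θ_c / X = 0.694 × 772 × (267 − 6.43) × 6.35 / 3710 = 238.9 m³.

V ≈ 239 m³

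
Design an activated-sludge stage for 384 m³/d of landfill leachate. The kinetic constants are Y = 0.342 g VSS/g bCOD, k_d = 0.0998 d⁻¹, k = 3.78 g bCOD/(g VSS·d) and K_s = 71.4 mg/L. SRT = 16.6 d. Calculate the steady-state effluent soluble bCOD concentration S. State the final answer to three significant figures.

S ≈ 10.1 mg/L

From the Monod/SRT balance for a CMAS, S = K_s·(1+k_d θ_c)/[θ_c·(Y k − k_d) − 1] = 71.4 × (1 + 0.0998 × 16.6) / [16.6 × (0.342 × 3.78 − 0.0998) − 1] = 189.7 / 18.80 = 10.09 mg/L.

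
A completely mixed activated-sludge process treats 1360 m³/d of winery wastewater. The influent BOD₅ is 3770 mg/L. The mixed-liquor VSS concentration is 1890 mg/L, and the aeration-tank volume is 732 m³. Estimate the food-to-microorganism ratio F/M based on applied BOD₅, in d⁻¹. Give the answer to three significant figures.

Food-to-microorganism ratio F/M = Q S₀ / (V X) = 1360 × 3770 / (732.0 × 1890) = 3.706 d⁻¹.

F/M ≈ 3.71 d⁻¹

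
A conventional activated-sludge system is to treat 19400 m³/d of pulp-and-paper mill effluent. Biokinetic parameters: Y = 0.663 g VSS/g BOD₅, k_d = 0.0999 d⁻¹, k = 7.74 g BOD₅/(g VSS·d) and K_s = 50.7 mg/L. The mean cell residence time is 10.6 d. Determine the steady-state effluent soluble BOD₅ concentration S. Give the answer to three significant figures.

S ≈ 1.99 mg/L

For a completely mixed reactor with recycle the Lawrence–McCarty relation gives S = K_s·(1 + k_d·θ_c) / [θ_c·(Y·k − k_d) − 1] = 50.7 × (1 + 0.0999 × 10.6) / [10.6 × (0.663 × 7.74 − 0.0999) − 1] = 104.4 / 52.34 = 1.995 mg/L.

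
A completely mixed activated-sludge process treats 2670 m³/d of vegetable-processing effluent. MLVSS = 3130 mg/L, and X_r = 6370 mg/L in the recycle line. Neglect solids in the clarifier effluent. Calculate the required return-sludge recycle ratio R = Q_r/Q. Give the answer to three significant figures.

R ≈ 0.966

Mass balance around the secondary clarifier (neglecting effluent solids): R = X / (X_r − X) = 3130 / (6370 − 3130) = 0.9660.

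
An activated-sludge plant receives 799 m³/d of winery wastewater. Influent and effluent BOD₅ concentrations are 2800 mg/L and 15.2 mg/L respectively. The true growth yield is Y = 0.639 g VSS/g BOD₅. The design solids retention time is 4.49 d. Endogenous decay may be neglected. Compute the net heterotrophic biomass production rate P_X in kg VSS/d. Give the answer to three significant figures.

P_X ≈ 1420 kg VSS/d

Since k_d ≈ 0, Y_obs = Y = 0.639 g VSS/g BOD₅.
Mass of BOD₅ removed per day: Q(S₀ − S) = 799 × 2785 g/m³ = 2225 kg/d.
So the net sludge growth is P_X = 0.6390 × 2225 = 1422 kg VSS/d.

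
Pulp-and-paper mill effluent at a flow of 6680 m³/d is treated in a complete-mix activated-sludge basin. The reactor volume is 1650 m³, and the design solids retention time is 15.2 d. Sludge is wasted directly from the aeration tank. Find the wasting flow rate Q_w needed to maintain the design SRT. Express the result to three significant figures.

Wasting from the aeration tank: Q_w = V / θ_c = 1650 / 15.2 = 108.6 m³/d.

Q_w ≈ 109 m³/d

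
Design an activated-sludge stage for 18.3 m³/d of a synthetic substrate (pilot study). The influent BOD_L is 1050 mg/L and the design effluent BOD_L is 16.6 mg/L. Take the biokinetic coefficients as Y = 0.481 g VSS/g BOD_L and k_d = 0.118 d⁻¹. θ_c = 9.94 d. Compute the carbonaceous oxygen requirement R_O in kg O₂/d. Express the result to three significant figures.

Y_obs = Y / (1 + k_d θ_c) = 0.481 / (1 + 0.118 × 9.94) = 0.481 / 2.173 = 0.2214.
Substrate removed = Q·(S₀ − S) = 18.3 m³/d × (1050 − 16.6) g/m³ = 1.89×10^4 g/d = 18.91 kg/d.
P_X = Y_obs·Q·(S₀ − S) = 0.2214 × 18.91 = 4.186 kg VSS/d.
R_O = Q·(S₀ − S) − 1.42·P_X = 18.91 − 1.42 × 4.186 = 12.97 kg O₂/d.

R_O ≈ 13.0 kg O₂/d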